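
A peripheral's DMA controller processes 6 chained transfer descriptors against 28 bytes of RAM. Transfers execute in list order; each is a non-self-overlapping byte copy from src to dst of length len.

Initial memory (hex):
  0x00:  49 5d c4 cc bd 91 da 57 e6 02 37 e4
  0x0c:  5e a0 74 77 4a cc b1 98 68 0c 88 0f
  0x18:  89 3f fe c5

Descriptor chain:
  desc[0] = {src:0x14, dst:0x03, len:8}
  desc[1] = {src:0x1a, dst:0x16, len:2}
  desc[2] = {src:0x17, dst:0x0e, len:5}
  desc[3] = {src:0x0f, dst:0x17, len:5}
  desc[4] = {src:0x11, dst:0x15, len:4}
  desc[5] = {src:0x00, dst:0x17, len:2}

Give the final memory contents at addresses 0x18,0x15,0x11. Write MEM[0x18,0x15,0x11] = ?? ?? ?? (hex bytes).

MEM[0x18,0x15,0x11] = 5d fe fe

[0] 0x14->0x03 len=8 : 68 0c 88 0f 89 3f fe c5
[1] 0x1a->0x16 len=2 : fe c5
[2] 0x17->0x0e len=5 : c5 89 3f fe c5
[3] 0x0f->0x17 len=5 : 89 3f fe c5 98
[4] 0x11->0x15 len=4 : fe c5 98 68
[5] 0x00->0x17 len=2 : 49 5d
query mem[0x18]=0x5d, mem[0x15]=0xfe, mem[0x11]=0xfe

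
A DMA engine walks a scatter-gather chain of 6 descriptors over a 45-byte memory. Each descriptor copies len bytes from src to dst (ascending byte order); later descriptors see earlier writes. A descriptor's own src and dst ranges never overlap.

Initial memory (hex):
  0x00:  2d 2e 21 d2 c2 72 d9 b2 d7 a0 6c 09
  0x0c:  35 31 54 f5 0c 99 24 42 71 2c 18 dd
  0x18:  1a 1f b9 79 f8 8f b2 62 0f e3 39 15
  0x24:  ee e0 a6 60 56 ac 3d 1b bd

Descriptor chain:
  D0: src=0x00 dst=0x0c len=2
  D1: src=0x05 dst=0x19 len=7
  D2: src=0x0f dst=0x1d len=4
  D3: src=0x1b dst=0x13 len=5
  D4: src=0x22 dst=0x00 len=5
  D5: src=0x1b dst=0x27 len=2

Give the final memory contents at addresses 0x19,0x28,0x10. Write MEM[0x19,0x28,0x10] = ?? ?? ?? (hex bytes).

#0 dst[0x0c+2] := {0x2d,0x2e}
#1 dst[0x19+7] := {0x72,0xd9,0xb2,0xd7,0xa0,0x6c,0x09}
#2 dst[0x1d+4] := {0xf5,0x0c,0x99,0x24}
#3 dst[0x13+5] := {0xb2,0xd7,0xf5,0x0c,0x99}
#4 dst[0x00+5] := {0x39,0x15,0xee,0xe0,0xa6}
#5 dst[0x27+2] := {0xb2,0xd7}
query mem[0x19]=0x72, mem[0x28]=0xd7, mem[0x10]=0x0c

MEM[0x19,0x28,0x10] = 72 d7 0c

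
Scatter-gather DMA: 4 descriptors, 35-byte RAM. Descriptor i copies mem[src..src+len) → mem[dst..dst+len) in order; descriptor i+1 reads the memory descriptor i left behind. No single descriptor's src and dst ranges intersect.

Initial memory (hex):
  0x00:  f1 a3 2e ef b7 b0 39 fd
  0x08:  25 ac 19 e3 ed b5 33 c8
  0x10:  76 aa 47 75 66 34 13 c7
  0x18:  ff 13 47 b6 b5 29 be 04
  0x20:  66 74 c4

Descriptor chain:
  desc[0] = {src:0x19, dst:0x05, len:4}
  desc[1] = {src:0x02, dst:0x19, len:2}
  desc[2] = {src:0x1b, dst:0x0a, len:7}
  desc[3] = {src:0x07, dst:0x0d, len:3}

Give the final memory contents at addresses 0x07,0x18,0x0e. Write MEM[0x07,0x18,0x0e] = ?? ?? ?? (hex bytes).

MEM[0x07,0x18,0x0e] = b6 ff b5

  after D0: wrote 4B at 0x05 = 1347b6b5
  after D1: wrote 2B at 0x19 = 2eef
  after D2: wrote 7B at 0x0a = b6b529be046674
  after D3: wrote 3B at 0x0d = b6b5ac
query mem[0x07]=0xb6, mem[0x18]=0xff, mem[0x0e]=0xb5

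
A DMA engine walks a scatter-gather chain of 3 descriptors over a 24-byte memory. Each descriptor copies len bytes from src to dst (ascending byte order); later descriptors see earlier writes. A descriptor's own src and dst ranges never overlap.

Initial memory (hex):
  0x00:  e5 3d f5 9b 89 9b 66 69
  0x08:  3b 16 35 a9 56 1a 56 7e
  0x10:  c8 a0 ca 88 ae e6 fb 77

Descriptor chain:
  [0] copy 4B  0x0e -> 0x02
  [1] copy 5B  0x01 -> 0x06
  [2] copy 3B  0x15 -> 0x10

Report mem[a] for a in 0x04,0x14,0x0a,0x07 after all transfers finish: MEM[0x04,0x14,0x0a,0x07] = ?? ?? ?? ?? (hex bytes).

D0: mem[0x02..0x05] <- [56 7e c8 a0]
D1: mem[0x06..0x0a] <- [3d 56 7e c8 a0]
D2: mem[0x10..0x12] <- [e6 fb 77]
query mem[0x04]=0xc8, mem[0x14]=0xae, mem[0x0a]=0xa0, mem[0x07]=0x56

MEM[0x04,0x14,0x0a,0x07] = c8 ae a0 56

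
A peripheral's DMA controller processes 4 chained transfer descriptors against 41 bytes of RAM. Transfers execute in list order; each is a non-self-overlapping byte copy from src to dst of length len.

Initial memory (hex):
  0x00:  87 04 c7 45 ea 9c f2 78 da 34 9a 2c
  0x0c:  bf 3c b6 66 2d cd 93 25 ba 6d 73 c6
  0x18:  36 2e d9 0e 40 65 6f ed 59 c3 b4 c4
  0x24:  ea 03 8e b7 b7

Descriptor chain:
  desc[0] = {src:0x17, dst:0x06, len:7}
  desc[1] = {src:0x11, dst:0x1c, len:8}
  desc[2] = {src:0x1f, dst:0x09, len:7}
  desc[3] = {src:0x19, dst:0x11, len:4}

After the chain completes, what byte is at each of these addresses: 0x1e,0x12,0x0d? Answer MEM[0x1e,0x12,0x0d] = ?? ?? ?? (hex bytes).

MEM[0x1e,0x12,0x0d] = 25 d9 36

  after D0: wrote 7B at 0x06 = c6362ed90e4065
  after D1: wrote 8B at 0x1c = cd9325ba6d73c636
  after D2: wrote 7B at 0x09 = ba6d73c636ea03
  after D3: wrote 4B at 0x11 = 2ed90ecd
query mem[0x1e]=0x25, mem[0x12]=0xd9, mem[0x0d]=0x36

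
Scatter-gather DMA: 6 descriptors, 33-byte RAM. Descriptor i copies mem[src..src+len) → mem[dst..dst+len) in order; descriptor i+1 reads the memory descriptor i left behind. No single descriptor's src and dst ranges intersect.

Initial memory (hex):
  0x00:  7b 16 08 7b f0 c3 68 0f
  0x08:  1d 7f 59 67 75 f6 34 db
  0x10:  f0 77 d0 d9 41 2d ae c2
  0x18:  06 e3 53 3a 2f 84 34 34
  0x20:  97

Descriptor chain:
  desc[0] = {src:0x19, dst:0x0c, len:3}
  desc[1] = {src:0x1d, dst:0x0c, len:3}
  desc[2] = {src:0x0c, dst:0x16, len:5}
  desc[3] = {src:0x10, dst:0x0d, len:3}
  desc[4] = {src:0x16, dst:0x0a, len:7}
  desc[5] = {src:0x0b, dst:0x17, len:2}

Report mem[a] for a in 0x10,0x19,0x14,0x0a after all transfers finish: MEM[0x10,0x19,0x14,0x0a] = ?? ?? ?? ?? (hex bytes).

#0 dst[0x0c+3] := {0xe3,0x53,0x3a}
#1 dst[0x0c+3] := {0x84,0x34,0x34}
#2 dst[0x16+5] := {0x84,0x34,0x34,0xdb,0xf0}
#3 dst[0x0d+3] := {0xf0,0x77,0xd0}
#4 dst[0x0a+7] := {0x84,0x34,0x34,0xdb,0xf0,0x3a,0x2f}
#5 dst[0x17+2] := {0x34,0x34}
query mem[0x10]=0x2f, mem[0x19]=0xdb, mem[0x14]=0x41, mem[0x0a]=0x84

MEM[0x10,0x19,0x14,0x0a] = 2f db 41 84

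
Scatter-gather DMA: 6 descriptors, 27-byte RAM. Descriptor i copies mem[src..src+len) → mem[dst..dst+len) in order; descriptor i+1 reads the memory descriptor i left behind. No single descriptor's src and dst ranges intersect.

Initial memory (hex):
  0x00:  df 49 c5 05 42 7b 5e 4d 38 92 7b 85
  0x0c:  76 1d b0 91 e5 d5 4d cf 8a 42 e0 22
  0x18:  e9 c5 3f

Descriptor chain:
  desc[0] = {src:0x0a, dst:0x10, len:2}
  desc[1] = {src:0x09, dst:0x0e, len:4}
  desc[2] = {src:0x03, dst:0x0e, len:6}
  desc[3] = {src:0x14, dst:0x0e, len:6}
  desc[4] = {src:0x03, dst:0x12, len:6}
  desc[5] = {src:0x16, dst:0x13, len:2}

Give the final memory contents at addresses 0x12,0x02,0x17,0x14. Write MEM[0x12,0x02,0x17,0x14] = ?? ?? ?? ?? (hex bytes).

MEM[0x12,0x02,0x17,0x14] = 05 c5 38 38

[0] 0x0a->0x10 len=2 : 7b 85
[1] 0x09->0x0e len=4 : 92 7b 85 76
[2] 0x03->0x0e len=6 : 05 42 7b 5e 4d 38
[3] 0x14->0x0e len=6 : 8a 42 e0 22 e9 c5
[4] 0x03->0x12 len=6 : 05 42 7b 5e 4d 38
[5] 0x16->0x13 len=2 : 4d 38
query mem[0x12]=0x05, mem[0x02]=0xc5, mem[0x17]=0x38, mem[0x14]=0x38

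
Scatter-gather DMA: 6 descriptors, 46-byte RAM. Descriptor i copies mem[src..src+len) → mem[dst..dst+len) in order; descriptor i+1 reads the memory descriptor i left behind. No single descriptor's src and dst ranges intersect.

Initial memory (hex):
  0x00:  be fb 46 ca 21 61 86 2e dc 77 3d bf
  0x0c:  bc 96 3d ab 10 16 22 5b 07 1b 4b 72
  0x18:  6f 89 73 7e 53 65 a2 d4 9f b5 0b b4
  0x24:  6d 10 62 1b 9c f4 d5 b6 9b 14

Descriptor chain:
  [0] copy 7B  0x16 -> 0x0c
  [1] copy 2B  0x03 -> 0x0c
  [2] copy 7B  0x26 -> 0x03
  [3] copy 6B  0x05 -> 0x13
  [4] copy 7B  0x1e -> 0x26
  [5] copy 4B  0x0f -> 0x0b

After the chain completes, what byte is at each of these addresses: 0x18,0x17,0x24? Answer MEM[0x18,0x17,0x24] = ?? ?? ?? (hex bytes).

#0 dst[0x0c+7] := {0x4b,0x72,0x6f,0x89,0x73,0x7e,0x53}
#1 dst[0x0c+2] := {0xca,0x21}
#2 dst[0x03+7] := {0x62,0x1b,0x9c,0xf4,0xd5,0xb6,0x9b}
#3 dst[0x13+6] := {0x9c,0xf4,0xd5,0xb6,0x9b,0x3d}
#4 dst[0x26+7] := {0xa2,0xd4,0x9f,0xb5,0x0b,0xb4,0x6d}
#5 dst[0x0b+4] := {0x89,0x73,0x7e,0x53}
query mem[0x18]=0x3d, mem[0x17]=0x9b, mem[0x24]=0x6d

MEM[0x18,0x17,0x24] = 3d 9b 6d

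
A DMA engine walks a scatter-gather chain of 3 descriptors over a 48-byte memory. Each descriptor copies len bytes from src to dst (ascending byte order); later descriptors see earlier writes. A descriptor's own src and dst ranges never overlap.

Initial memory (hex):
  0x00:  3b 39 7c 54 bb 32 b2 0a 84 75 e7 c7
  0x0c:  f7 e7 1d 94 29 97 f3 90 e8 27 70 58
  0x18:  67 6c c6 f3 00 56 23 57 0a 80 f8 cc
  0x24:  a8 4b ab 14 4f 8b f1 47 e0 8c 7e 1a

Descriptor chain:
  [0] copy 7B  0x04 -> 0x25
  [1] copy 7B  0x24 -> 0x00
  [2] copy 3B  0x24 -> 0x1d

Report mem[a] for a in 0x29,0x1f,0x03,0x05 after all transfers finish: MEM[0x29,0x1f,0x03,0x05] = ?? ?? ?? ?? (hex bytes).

  after D0: wrote 7B at 0x25 = bb32b20a8475e7
  after D1: wrote 7B at 0x00 = a8bb32b20a8475
  after D2: wrote 3B at 0x1d = a8bb32
query mem[0x29]=0x84, mem[0x1f]=0x32, mem[0x03]=0xb2, mem[0x05]=0x84

MEM[0x29,0x1f,0x03,0x05] = 84 32 b2 84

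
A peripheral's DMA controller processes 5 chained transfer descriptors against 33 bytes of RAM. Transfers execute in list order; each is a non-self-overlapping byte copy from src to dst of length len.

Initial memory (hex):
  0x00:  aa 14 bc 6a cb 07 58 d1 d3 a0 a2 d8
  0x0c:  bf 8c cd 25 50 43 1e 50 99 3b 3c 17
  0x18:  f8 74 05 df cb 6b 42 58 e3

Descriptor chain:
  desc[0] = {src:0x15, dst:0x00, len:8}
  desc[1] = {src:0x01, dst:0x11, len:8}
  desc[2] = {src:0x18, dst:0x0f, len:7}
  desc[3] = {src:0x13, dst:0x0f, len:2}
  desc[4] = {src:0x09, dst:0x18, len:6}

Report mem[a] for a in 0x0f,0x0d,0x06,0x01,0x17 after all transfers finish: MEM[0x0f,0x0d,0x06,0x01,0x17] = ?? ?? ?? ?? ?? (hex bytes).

MEM[0x0f,0x0d,0x06,0x01,0x17] = cb 8c df 3c cb

#0 dst[0x00+8] := {0x3b,0x3c,0x17,0xf8,0x74,0x05,0xdf,0xcb}
#1 dst[0x11+8] := {0x3c,0x17,0xf8,0x74,0x05,0xdf,0xcb,0xd3}
#2 dst[0x0f+7] := {0xd3,0x74,0x05,0xdf,0xcb,0x6b,0x42}
#3 dst[0x0f+2] := {0xcb,0x6b}
#4 dst[0x18+6] := {0xa0,0xa2,0xd8,0xbf,0x8c,0xcd}
query mem[0x0f]=0xcb, mem[0x0d]=0x8c, mem[0x06]=0xdf, mem[0x01]=0x3c, mem[0x17]=0xcb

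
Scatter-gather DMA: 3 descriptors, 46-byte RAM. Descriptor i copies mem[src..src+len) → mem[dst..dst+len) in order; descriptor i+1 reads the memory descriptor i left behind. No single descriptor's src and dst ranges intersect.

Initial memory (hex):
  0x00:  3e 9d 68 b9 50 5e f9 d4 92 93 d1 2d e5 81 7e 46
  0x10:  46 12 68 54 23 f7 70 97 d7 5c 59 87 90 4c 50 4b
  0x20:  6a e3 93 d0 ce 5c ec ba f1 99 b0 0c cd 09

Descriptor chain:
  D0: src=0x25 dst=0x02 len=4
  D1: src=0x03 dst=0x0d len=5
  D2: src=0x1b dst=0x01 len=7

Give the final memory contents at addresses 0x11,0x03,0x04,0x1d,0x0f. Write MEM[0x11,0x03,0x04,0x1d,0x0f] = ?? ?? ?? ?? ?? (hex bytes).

MEM[0x11,0x03,0x04,0x1d,0x0f] = d4 4c 50 4c f1

#0 dst[0x02+4] := {0x5c,0xec,0xba,0xf1}
#1 dst[0x0d+5] := {0xec,0xba,0xf1,0xf9,0xd4}
#2 dst[0x01+7] := {0x87,0x90,0x4c,0x50,0x4b,0x6a,0xe3}
query mem[0x11]=0xd4, mem[0x03]=0x4c, mem[0x04]=0x50, mem[0x1d]=0x4c, mem[0x0f]=0xf1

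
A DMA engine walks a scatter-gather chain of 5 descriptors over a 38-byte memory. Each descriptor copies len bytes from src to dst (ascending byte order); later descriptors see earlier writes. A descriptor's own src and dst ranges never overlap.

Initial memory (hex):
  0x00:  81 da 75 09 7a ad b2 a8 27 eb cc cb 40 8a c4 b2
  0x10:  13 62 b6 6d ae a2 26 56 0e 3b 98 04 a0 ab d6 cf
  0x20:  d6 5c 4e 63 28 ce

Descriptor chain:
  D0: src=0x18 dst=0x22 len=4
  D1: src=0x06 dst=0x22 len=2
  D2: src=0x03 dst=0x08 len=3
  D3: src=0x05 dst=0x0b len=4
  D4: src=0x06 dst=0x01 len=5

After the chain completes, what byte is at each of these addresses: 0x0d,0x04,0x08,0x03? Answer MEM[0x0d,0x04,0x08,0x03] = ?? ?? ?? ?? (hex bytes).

D0: mem[0x22..0x25] <- [0e 3b 98 04]
D1: mem[0x22..0x23] <- [b2 a8]
D2: mem[0x08..0x0a] <- [09 7a ad]
D3: mem[0x0b..0x0e] <- [ad b2 a8 09]
D4: mem[0x01..0x05] <- [b2 a8 09 7a ad]
query mem[0x0d]=0xa8, mem[0x04]=0x7a, mem[0x08]=0x09, mem[0x03]=0x09

MEM[0x0d,0x04,0x08,0x03] = a8 7a 09 09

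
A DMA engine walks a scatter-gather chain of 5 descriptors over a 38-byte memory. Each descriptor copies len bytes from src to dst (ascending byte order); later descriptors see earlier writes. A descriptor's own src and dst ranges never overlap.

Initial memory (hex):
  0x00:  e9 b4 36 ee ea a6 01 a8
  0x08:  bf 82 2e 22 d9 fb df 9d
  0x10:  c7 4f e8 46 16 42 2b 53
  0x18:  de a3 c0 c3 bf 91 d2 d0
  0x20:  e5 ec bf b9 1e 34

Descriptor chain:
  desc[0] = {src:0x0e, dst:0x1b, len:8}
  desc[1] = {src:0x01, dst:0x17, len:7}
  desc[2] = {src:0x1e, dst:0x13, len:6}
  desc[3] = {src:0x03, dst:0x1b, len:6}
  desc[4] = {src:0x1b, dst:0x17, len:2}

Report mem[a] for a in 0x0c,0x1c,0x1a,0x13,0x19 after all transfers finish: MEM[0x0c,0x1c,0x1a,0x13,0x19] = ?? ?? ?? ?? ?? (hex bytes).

MEM[0x0c,0x1c,0x1a,0x13,0x19] = d9 ea ea 4f ee

#0 dst[0x1b+8] := {0xdf,0x9d,0xc7,0x4f,0xe8,0x46,0x16,0x42}
#1 dst[0x17+7] := {0xb4,0x36,0xee,0xea,0xa6,0x01,0xa8}
#2 dst[0x13+6] := {0x4f,0xe8,0x46,0x16,0x42,0xb9}
#3 dst[0x1b+6] := {0xee,0xea,0xa6,0x01,0xa8,0xbf}
#4 dst[0x17+2] := {0xee,0xea}
query mem[0x0c]=0xd9, mem[0x1c]=0xea, mem[0x1a]=0xea, mem[0x13]=0x4f, mem[0x19]=0xee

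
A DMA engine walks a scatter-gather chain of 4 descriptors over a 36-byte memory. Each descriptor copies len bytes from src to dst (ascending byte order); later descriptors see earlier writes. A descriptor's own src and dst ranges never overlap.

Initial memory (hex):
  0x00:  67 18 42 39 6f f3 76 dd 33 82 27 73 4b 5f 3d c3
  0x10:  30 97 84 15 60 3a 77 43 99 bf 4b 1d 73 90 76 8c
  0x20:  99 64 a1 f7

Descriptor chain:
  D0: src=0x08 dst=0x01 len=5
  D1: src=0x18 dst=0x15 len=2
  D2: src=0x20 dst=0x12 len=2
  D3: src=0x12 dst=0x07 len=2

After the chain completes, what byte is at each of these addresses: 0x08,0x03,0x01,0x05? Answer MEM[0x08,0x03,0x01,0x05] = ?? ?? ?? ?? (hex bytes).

MEM[0x08,0x03,0x01,0x05] = 64 27 33 4b

[0] 0x08->0x01 len=5 : 33 82 27 73 4b
[1] 0x18->0x15 len=2 : 99 bf
[2] 0x20->0x12 len=2 : 99 64
[3] 0x12->0x07 len=2 : 99 64
query mem[0x08]=0x64, mem[0x03]=0x27, mem[0x01]=0x33, mem[0x05]=0x4b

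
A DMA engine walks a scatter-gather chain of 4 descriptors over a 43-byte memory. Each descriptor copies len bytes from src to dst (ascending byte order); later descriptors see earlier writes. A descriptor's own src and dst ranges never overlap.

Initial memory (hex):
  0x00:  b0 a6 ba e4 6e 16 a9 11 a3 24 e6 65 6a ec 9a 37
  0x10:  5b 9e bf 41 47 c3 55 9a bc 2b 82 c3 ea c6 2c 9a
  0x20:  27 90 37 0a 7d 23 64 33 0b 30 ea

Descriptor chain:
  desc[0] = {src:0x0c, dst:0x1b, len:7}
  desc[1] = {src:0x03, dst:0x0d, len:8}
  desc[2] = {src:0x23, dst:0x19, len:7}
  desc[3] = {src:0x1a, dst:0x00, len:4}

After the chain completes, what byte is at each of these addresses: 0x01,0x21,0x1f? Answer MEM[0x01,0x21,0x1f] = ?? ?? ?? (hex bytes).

[0] 0x0c->0x1b len=7 : 6a ec 9a 37 5b 9e bf
[1] 0x03->0x0d len=8 : e4 6e 16 a9 11 a3 24 e6
[2] 0x23->0x19 len=7 : 0a 7d 23 64 33 0b 30
[3] 0x1a->0x00 len=4 : 7d 23 64 33
query mem[0x01]=0x23, mem[0x21]=0xbf, mem[0x1f]=0x30

MEM[0x01,0x21,0x1f] = 23 bf 30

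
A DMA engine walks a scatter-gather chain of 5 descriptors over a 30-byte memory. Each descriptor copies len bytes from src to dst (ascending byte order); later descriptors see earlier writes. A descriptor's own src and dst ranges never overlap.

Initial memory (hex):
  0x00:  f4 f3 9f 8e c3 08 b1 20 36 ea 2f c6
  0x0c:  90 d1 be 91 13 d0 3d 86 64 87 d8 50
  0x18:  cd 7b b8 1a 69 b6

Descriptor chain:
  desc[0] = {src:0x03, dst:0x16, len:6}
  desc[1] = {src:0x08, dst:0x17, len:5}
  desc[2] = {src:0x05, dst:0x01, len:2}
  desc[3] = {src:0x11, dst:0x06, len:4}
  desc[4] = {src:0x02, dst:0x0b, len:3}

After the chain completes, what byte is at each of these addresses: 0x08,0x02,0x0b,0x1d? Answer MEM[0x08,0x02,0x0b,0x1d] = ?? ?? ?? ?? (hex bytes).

#0 dst[0x16+6] := {0x8e,0xc3,0x08,0xb1,0x20,0x36}
#1 dst[0x17+5] := {0x36,0xea,0x2f,0xc6,0x90}
#2 dst[0x01+2] := {0x08,0xb1}
#3 dst[0x06+4] := {0xd0,0x3d,0x86,0x64}
#4 dst[0x0b+3] := {0xb1,0x8e,0xc3}
query mem[0x08]=0x86, mem[0x02]=0xb1, mem[0x0b]=0xb1, mem[0x1d]=0xb6

MEM[0x08,0x02,0x0b,0x1d] = 86 b1 b1 b6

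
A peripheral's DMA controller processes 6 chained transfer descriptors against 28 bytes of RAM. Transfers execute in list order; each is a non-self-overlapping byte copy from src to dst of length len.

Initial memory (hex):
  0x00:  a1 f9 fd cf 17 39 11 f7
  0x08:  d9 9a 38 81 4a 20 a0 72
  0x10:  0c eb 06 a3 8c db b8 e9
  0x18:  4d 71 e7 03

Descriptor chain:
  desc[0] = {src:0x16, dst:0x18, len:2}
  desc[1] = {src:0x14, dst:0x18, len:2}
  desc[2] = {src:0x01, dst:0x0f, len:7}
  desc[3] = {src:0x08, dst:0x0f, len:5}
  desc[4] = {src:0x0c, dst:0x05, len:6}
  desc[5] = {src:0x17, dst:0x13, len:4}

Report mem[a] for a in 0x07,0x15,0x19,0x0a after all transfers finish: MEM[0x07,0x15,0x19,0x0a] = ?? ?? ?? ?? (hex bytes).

  after D0: wrote 2B at 0x18 = b8e9
  after D1: wrote 2B at 0x18 = 8cdb
  after D2: wrote 7B at 0x0f = f9fdcf173911f7
  after D3: wrote 5B at 0x0f = d99a38814a
  after D4: wrote 6B at 0x05 = 4a20a0d99a38
  after D5: wrote 4B at 0x13 = e98cdbe7
query mem[0x07]=0xa0, mem[0x15]=0xdb, mem[0x19]=0xdb, mem[0x0a]=0x38

MEM[0x07,0x15,0x19,0x0a] = a0 db db 38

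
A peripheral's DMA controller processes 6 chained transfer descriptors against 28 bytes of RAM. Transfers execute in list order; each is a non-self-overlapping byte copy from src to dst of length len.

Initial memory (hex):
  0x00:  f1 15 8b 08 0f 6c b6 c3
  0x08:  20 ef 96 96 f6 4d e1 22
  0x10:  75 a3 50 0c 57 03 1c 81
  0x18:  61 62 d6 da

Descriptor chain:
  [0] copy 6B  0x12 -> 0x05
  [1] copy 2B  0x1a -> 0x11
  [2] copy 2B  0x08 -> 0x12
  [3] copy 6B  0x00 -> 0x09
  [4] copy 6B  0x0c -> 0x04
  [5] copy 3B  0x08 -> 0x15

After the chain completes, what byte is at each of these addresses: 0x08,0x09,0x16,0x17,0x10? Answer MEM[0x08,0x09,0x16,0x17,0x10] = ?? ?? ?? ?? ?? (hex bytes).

[0] 0x12->0x05 len=6 : 50 0c 57 03 1c 81
[1] 0x1a->0x11 len=2 : d6 da
[2] 0x08->0x12 len=2 : 03 1c
[3] 0x00->0x09 len=6 : f1 15 8b 08 0f 50
[4] 0x0c->0x04 len=6 : 08 0f 50 22 75 d6
[5] 0x08->0x15 len=3 : 75 d6 15
query mem[0x08]=0x75, mem[0x09]=0xd6, mem[0x16]=0xd6, mem[0x17]=0x15, mem[0x10]=0x75

MEM[0x08,0x09,0x16,0x17,0x10] = 75 d6 d6 15 75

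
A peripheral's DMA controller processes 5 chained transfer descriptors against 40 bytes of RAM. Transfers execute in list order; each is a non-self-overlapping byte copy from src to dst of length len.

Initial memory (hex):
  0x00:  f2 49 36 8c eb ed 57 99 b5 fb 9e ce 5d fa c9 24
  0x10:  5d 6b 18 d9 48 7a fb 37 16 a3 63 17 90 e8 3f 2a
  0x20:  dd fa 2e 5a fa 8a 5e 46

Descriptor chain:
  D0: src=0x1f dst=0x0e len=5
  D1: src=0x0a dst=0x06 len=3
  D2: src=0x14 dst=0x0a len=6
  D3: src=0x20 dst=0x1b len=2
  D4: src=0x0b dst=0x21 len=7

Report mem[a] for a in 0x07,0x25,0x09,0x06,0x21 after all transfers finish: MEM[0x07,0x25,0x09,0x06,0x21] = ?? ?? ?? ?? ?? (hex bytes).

#0 dst[0x0e+5] := {0x2a,0xdd,0xfa,0x2e,0x5a}
#1 dst[0x06+3] := {0x9e,0xce,0x5d}
#2 dst[0x0a+6] := {0x48,0x7a,0xfb,0x37,0x16,0xa3}
#3 dst[0x1b+2] := {0xdd,0xfa}
#4 dst[0x21+7] := {0x7a,0xfb,0x37,0x16,0xa3,0xfa,0x2e}
query mem[0x07]=0xce, mem[0x25]=0xa3, mem[0x09]=0xfb, mem[0x06]=0x9e, mem[0x21]=0x7a

MEM[0x07,0x25,0x09,0x06,0x21] = ce a3 fb 9e 7a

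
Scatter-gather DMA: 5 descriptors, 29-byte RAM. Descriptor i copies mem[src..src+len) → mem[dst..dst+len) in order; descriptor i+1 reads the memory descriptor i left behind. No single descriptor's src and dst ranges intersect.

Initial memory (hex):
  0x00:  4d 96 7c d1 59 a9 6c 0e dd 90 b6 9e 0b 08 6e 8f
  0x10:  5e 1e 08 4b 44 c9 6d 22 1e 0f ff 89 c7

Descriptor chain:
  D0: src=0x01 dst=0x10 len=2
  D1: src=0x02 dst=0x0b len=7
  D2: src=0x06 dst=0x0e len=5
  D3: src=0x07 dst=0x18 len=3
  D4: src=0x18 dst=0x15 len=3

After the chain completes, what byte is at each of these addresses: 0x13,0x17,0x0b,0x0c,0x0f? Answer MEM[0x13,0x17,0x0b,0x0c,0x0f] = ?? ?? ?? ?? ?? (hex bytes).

  after D0: wrote 2B at 0x10 = 967c
  after D1: wrote 7B at 0x0b = 7cd159a96c0edd
  after D2: wrote 5B at 0x0e = 6c0edd90b6
  after D3: wrote 3B at 0x18 = 0edd90
  after D4: wrote 3B at 0x15 = 0edd90
query mem[0x13]=0x4b, mem[0x17]=0x90, mem[0x0b]=0x7c, mem[0x0c]=0xd1, mem[0x0f]=0x0e

MEM[0x13,0x17,0x0b,0x0c,0x0f] = 4b 90 7c d1 0e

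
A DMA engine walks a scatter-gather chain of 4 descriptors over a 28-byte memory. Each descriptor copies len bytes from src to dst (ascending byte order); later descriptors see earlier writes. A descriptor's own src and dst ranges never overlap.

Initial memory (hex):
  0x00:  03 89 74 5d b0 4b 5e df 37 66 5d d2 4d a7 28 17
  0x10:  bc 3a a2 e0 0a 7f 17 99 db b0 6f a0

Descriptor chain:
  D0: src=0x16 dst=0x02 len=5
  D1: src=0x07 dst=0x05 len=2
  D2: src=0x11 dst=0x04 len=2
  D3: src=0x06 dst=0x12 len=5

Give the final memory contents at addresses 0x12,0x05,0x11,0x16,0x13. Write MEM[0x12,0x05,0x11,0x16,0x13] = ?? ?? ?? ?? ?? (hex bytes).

[0] 0x16->0x02 len=5 : 17 99 db b0 6f
[1] 0x07->0x05 len=2 : df 37
[2] 0x11->0x04 len=2 : 3a a2
[3] 0x06->0x12 len=5 : 37 df 37 66 5d
query mem[0x12]=0x37, mem[0x05]=0xa2, mem[0x11]=0x3a, mem[0x16]=0x5d, mem[0x13]=0xdf

MEM[0x12,0x05,0x11,0x16,0x13] = 37 a2 3a 5d df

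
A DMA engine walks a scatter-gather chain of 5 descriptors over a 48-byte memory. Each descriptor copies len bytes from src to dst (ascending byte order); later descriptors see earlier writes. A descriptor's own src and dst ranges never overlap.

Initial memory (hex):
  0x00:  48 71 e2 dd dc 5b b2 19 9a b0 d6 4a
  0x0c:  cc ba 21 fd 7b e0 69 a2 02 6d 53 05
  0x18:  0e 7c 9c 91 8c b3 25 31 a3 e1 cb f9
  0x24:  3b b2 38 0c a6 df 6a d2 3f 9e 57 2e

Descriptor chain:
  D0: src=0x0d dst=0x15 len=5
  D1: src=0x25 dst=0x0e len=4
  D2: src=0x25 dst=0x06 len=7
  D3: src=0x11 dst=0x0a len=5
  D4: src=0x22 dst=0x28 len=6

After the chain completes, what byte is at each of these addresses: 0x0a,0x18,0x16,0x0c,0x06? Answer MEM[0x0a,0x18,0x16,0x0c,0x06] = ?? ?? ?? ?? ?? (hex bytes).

MEM[0x0a,0x18,0x16,0x0c,0x06] = a6 7b 21 a2 b2

#0 dst[0x15+5] := {0xba,0x21,0xfd,0x7b,0xe0}
#1 dst[0x0e+4] := {0xb2,0x38,0x0c,0xa6}
#2 dst[0x06+7] := {0xb2,0x38,0x0c,0xa6,0xdf,0x6a,0xd2}
#3 dst[0x0a+5] := {0xa6,0x69,0xa2,0x02,0xba}
#4 dst[0x28+6] := {0xcb,0xf9,0x3b,0xb2,0x38,0x0c}
query mem[0x0a]=0xa6, mem[0x18]=0x7b, mem[0x16]=0x21, mem[0x0c]=0xa2, mem[0x06]=0xb2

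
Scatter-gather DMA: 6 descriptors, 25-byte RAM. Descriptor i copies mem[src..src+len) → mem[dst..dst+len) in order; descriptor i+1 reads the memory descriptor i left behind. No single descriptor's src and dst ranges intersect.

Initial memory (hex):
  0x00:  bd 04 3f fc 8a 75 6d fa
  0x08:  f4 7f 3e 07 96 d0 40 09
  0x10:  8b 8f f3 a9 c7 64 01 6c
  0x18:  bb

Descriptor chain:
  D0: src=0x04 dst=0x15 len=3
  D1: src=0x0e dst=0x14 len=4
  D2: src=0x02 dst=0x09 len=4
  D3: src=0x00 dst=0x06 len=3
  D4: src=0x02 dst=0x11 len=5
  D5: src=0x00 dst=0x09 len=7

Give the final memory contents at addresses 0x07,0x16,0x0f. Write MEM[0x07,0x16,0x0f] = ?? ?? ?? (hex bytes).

  after D0: wrote 3B at 0x15 = 8a756d
  after D1: wrote 4B at 0x14 = 40098b8f
  after D2: wrote 4B at 0x09 = 3ffc8a75
  after D3: wrote 3B at 0x06 = bd043f
  after D4: wrote 5B at 0x11 = 3ffc8a75bd
  after D5: wrote 7B at 0x09 = bd043ffc8a75bd
query mem[0x07]=0x04, mem[0x16]=0x8b, mem[0x0f]=0xbd

MEM[0x07,0x16,0x0f] = 04 8b bd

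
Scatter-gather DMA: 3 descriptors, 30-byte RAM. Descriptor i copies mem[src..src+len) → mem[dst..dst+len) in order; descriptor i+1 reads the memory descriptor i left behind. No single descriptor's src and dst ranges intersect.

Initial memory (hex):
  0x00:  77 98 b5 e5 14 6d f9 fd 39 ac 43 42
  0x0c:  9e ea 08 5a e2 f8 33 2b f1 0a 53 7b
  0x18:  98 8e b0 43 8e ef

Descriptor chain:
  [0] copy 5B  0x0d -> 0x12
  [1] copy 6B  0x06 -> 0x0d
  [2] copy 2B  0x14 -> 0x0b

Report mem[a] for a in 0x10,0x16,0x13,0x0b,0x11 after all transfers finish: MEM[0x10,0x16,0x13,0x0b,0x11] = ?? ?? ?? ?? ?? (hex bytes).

MEM[0x10,0x16,0x13,0x0b,0x11] = ac f8 08 5a 43

[0] 0x0d->0x12 len=5 : ea 08 5a e2 f8
[1] 0x06->0x0d len=6 : f9 fd 39 ac 43 42
[2] 0x14->0x0b len=2 : 5a e2
query mem[0x10]=0xac, mem[0x16]=0xf8, mem[0x13]=0x08, mem[0x0b]=0x5a, mem[0x11]=0x43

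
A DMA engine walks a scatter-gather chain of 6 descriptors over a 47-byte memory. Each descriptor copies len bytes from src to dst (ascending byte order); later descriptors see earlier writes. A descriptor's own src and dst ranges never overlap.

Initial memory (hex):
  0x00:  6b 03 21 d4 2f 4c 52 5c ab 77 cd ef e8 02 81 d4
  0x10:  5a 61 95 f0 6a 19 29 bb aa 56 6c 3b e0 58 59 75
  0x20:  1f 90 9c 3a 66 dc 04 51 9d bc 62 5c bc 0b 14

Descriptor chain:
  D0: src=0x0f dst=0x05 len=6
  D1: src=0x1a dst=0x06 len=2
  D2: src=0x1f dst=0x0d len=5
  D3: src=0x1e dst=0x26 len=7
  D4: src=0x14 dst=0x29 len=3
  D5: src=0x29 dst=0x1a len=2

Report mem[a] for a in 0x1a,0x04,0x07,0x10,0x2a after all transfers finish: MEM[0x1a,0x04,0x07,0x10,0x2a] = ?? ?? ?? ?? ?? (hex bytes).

MEM[0x1a,0x04,0x07,0x10,0x2a] = 6a 2f 3b 9c 19

D0: mem[0x05..0x0a] <- [d4 5a 61 95 f0 6a]
D1: mem[0x06..0x07] <- [6c 3b]
D2: mem[0x0d..0x11] <- [75 1f 90 9c 3a]
D3: mem[0x26..0x2c] <- [59 75 1f 90 9c 3a 66]
D4: mem[0x29..0x2b] <- [6a 19 29]
D5: mem[0x1a..0x1b] <- [6a 19]
query mem[0x1a]=0x6a, mem[0x04]=0x2f, mem[0x07]=0x3b, mem[0x10]=0x9c, mem[0x2a]=0x19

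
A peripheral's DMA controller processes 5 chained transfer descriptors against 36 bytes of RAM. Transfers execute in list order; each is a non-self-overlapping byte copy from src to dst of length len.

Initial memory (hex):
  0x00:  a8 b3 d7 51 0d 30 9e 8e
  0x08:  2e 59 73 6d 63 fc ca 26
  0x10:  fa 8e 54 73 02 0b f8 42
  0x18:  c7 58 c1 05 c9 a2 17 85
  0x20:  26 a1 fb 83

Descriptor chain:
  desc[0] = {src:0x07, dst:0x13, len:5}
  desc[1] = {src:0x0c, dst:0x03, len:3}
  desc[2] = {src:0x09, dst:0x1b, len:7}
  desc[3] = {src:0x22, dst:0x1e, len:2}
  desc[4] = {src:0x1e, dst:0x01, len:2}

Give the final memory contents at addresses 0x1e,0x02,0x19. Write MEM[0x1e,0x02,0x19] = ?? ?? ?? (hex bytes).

[0] 0x07->0x13 len=5 : 8e 2e 59 73 6d
[1] 0x0c->0x03 len=3 : 63 fc ca
[2] 0x09->0x1b len=7 : 59 73 6d 63 fc ca 26
[3] 0x22->0x1e len=2 : fb 83
[4] 0x1e->0x01 len=2 : fb 83
query mem[0x1e]=0xfb, mem[0x02]=0x83, mem[0x19]=0x58

MEM[0x1e,0x02,0x19] = fb 83 58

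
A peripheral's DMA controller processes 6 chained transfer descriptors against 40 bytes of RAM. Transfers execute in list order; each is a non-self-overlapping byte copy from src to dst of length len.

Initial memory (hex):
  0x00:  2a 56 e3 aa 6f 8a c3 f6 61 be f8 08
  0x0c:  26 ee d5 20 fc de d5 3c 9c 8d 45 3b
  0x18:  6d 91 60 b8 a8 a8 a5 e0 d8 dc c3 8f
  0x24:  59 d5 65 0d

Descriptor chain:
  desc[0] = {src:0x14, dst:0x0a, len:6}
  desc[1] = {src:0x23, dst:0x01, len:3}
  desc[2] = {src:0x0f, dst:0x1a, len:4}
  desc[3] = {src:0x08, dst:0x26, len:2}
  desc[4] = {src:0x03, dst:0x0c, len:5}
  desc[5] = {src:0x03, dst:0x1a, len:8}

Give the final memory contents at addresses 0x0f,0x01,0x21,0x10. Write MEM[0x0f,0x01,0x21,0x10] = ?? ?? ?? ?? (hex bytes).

MEM[0x0f,0x01,0x21,0x10] = c3 8f 9c f6

#0 dst[0x0a+6] := {0x9c,0x8d,0x45,0x3b,0x6d,0x91}
#1 dst[0x01+3] := {0x8f,0x59,0xd5}
#2 dst[0x1a+4] := {0x91,0xfc,0xde,0xd5}
#3 dst[0x26+2] := {0x61,0xbe}
#4 dst[0x0c+5] := {0xd5,0x6f,0x8a,0xc3,0xf6}
#5 dst[0x1a+8] := {0xd5,0x6f,0x8a,0xc3,0xf6,0x61,0xbe,0x9c}
query mem[0x0f]=0xc3, mem[0x01]=0x8f, mem[0x21]=0x9c, mem[0x10]=0xf6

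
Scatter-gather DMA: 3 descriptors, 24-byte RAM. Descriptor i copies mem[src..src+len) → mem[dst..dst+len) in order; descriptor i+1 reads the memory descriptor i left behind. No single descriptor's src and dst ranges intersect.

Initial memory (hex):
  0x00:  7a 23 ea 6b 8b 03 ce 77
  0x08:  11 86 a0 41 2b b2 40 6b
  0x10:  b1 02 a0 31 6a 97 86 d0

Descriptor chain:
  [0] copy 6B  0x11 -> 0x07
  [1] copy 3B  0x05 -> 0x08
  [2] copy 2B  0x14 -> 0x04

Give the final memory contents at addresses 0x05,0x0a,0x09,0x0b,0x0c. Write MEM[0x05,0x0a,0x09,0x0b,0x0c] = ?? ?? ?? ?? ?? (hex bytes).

MEM[0x05,0x0a,0x09,0x0b,0x0c] = 97 02 ce 97 86

  after D0: wrote 6B at 0x07 = 02a0316a9786
  after D1: wrote 3B at 0x08 = 03ce02
  after D2: wrote 2B at 0x04 = 6a97
query mem[0x05]=0x97, mem[0x0a]=0x02, mem[0x09]=0xce, mem[0x0b]=0x97, mem[0x0c]=0x86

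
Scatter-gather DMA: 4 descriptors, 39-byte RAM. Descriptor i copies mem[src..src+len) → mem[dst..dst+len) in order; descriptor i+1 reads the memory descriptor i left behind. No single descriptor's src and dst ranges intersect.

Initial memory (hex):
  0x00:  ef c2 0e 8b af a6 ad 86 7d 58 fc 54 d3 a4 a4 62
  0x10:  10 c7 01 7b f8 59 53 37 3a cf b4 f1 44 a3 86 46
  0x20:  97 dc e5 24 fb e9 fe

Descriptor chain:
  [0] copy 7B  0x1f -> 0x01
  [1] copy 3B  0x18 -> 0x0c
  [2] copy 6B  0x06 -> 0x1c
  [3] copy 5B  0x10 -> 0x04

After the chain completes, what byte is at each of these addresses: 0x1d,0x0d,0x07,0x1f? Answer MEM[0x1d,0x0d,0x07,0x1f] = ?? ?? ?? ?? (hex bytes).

  after D0: wrote 7B at 0x01 = 4697dce524fbe9
  after D1: wrote 3B at 0x0c = 3acfb4
  after D2: wrote 6B at 0x1c = fbe97d58fc54
  after D3: wrote 5B at 0x04 = 10c7017bf8
query mem[0x1d]=0xe9, mem[0x0d]=0xcf, mem[0x07]=0x7b, mem[0x1f]=0x58

MEM[0x1d,0x0d,0x07,0x1f] = e9 cf 7b 58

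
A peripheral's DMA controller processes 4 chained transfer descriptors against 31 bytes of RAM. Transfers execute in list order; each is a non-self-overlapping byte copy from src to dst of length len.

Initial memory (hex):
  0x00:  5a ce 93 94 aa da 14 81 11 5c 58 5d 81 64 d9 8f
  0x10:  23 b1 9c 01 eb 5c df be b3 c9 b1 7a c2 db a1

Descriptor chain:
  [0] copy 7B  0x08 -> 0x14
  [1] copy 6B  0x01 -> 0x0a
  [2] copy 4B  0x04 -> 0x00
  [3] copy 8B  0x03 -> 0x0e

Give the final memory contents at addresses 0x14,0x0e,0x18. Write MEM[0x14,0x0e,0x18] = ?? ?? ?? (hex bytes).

MEM[0x14,0x0e,0x18] = 5c 81 81

[0] 0x08->0x14 len=7 : 11 5c 58 5d 81 64 d9
[1] 0x01->0x0a len=6 : ce 93 94 aa da 14
[2] 0x04->0x00 len=4 : aa da 14 81
[3] 0x03->0x0e len=8 : 81 aa da 14 81 11 5c ce
query mem[0x14]=0x5c, mem[0x0e]=0x81, mem[0x18]=0x81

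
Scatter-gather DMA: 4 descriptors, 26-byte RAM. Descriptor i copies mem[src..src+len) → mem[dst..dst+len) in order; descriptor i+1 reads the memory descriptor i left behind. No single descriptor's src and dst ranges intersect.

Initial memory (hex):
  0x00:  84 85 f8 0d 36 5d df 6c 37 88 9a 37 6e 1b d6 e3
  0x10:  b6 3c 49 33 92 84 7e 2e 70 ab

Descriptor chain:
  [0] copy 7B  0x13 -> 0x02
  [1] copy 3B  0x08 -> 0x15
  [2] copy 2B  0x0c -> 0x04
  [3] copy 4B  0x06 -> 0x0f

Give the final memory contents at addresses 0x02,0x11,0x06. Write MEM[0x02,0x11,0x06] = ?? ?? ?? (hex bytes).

[0] 0x13->0x02 len=7 : 33 92 84 7e 2e 70 ab
[1] 0x08->0x15 len=3 : ab 88 9a
[2] 0x0c->0x04 len=2 : 6e 1b
[3] 0x06->0x0f len=4 : 2e 70 ab 88
query mem[0x02]=0x33, mem[0x11]=0xab, mem[0x06]=0x2e

MEM[0x02,0x11,0x06] = 33 ab 2e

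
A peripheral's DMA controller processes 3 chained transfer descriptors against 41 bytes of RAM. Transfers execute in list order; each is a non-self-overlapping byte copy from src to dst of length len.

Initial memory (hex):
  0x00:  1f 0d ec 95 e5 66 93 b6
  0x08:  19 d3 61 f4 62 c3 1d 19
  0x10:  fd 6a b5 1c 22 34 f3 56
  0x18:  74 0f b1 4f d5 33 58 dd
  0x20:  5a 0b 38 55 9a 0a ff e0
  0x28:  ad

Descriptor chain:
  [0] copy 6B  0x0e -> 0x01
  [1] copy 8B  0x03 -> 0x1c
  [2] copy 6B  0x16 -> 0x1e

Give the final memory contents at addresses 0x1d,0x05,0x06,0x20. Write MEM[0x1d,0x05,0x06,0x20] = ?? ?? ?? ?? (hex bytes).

MEM[0x1d,0x05,0x06,0x20] = 6a b5 1c 74

#0 dst[0x01+6] := {0x1d,0x19,0xfd,0x6a,0xb5,0x1c}
#1 dst[0x1c+8] := {0xfd,0x6a,0xb5,0x1c,0xb6,0x19,0xd3,0x61}
#2 dst[0x1e+6] := {0xf3,0x56,0x74,0x0f,0xb1,0x4f}
query mem[0x1d]=0x6a, mem[0x05]=0xb5, mem[0x06]=0x1c, mem[0x20]=0x74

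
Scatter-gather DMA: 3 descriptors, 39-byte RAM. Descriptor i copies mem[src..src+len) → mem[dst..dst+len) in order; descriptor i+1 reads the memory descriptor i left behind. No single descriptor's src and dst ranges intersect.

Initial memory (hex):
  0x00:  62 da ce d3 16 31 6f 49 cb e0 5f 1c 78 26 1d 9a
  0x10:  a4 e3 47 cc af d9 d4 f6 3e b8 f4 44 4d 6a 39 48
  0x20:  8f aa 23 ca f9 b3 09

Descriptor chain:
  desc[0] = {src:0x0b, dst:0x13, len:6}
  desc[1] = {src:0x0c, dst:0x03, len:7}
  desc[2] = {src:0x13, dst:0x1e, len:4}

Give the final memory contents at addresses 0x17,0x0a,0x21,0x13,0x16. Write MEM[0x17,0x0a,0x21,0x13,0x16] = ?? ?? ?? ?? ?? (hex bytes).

  after D0: wrote 6B at 0x13 = 1c78261d9aa4
  after D1: wrote 7B at 0x03 = 78261d9aa4e347
  after D2: wrote 4B at 0x1e = 1c78261d
query mem[0x17]=0x9a, mem[0x0a]=0x5f, mem[0x21]=0x1d, mem[0x13]=0x1c, mem[0x16]=0x1d

MEM[0x17,0x0a,0x21,0x13,0x16] = 9a 5f 1d 1c 1d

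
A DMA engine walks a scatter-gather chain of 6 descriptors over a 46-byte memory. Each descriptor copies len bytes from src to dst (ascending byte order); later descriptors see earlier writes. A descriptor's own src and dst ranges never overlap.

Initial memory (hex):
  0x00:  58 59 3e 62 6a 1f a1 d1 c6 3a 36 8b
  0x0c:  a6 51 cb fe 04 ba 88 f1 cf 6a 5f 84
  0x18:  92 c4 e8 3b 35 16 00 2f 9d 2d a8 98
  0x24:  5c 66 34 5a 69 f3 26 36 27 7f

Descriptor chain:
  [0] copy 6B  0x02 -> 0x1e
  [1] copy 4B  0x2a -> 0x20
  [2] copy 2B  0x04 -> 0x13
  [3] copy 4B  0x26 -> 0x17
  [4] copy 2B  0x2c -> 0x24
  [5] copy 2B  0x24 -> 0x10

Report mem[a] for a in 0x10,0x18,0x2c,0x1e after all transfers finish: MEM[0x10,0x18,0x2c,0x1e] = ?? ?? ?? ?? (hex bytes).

D0: mem[0x1e..0x23] <- [3e 62 6a 1f a1 d1]
D1: mem[0x20..0x23] <- [26 36 27 7f]
D2: mem[0x13..0x14] <- [6a 1f]
D3: mem[0x17..0x1a] <- [34 5a 69 f3]
D4: mem[0x24..0x25] <- [27 7f]
D5: mem[0x10..0x11] <- [27 7f]
query mem[0x10]=0x27, mem[0x18]=0x5a, mem[0x2c]=0x27, mem[0x1e]=0x3e

MEM[0x10,0x18,0x2c,0x1e] = 27 5a 27 3e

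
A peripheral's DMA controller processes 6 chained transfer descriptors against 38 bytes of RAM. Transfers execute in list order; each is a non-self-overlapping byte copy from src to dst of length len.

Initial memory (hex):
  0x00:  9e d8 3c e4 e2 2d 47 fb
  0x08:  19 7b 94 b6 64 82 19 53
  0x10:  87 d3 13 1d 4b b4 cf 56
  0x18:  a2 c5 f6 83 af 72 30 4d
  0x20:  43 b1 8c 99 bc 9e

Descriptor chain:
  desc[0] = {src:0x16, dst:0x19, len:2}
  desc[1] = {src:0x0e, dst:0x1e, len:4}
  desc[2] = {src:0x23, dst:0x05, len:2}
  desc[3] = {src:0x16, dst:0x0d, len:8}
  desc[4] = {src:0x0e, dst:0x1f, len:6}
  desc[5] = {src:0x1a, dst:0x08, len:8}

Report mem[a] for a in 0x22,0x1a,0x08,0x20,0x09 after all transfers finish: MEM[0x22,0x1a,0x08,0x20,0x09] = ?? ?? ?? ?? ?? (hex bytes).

[0] 0x16->0x19 len=2 : cf 56
[1] 0x0e->0x1e len=4 : 19 53 87 d3
[2] 0x23->0x05 len=2 : 99 bc
[3] 0x16->0x0d len=8 : cf 56 a2 cf 56 83 af 72
[4] 0x0e->0x1f len=6 : 56 a2 cf 56 83 af
[5] 0x1a->0x08 len=8 : 56 83 af 72 19 56 a2 cf
query mem[0x22]=0x56, mem[0x1a]=0x56, mem[0x08]=0x56, mem[0x20]=0xa2, mem[0x09]=0x83

MEM[0x22,0x1a,0x08,0x20,0x09] = 56 56 56 a2 83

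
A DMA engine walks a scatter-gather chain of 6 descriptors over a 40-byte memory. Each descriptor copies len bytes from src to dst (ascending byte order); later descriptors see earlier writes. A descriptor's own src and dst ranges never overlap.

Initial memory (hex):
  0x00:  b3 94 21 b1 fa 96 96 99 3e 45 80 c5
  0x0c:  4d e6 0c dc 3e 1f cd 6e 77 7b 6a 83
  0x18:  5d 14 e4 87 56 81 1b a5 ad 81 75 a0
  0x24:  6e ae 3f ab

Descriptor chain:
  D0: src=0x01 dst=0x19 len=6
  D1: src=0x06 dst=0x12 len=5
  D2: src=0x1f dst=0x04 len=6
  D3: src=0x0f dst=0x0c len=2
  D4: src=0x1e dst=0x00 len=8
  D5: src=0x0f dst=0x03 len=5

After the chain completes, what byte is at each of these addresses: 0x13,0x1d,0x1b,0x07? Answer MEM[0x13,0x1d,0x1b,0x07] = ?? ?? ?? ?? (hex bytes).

D0: mem[0x19..0x1e] <- [94 21 b1 fa 96 96]
D1: mem[0x12..0x16] <- [96 99 3e 45 80]
D2: mem[0x04..0x09] <- [a5 ad 81 75 a0 6e]
D3: mem[0x0c..0x0d] <- [dc 3e]
D4: mem[0x00..0x07] <- [96 a5 ad 81 75 a0 6e ae]
D5: mem[0x03..0x07] <- [dc 3e 1f 96 99]
query mem[0x13]=0x99, mem[0x1d]=0x96, mem[0x1b]=0xb1, mem[0x07]=0x99

MEM[0x13,0x1d,0x1b,0x07] = 99 96 b1 99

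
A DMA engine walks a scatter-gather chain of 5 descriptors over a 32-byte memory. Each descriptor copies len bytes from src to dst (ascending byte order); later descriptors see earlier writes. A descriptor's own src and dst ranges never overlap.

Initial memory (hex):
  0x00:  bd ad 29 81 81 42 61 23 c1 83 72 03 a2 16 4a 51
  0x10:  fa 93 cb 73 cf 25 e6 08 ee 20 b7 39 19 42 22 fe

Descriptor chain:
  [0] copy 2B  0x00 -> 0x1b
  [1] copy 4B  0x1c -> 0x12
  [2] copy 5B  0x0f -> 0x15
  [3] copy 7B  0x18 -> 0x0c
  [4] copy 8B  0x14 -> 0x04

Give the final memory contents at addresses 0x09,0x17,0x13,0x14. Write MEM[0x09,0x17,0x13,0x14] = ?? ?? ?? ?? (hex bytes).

MEM[0x09,0x17,0x13,0x14] = 42 93 42 22

[0] 0x00->0x1b len=2 : bd ad
[1] 0x1c->0x12 len=4 : ad 42 22 fe
[2] 0x0f->0x15 len=5 : 51 fa 93 ad 42
[3] 0x18->0x0c len=7 : ad 42 b7 bd ad 42 22
[4] 0x14->0x04 len=8 : 22 51 fa 93 ad 42 b7 bd
query mem[0x09]=0x42, mem[0x17]=0x93, mem[0x13]=0x42, mem[0x14]=0x22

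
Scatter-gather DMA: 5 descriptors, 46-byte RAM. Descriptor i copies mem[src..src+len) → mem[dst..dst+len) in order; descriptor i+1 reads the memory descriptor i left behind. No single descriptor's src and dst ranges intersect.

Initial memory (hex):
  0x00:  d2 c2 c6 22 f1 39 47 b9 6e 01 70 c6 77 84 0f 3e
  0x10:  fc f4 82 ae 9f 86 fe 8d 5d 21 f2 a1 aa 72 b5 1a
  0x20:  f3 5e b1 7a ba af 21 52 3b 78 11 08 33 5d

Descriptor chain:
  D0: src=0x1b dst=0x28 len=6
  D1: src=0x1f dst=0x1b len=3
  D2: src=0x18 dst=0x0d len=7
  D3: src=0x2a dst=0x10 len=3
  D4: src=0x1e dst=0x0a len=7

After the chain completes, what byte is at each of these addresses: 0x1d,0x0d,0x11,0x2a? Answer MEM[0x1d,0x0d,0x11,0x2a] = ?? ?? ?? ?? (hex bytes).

D0: mem[0x28..0x2d] <- [a1 aa 72 b5 1a f3]
D1: mem[0x1b..0x1d] <- [1a f3 5e]
D2: mem[0x0d..0x13] <- [5d 21 f2 1a f3 5e b5]
D3: mem[0x10..0x12] <- [72 b5 1a]
D4: mem[0x0a..0x10] <- [b5 1a f3 5e b1 7a ba]
query mem[0x1d]=0x5e, mem[0x0d]=0x5e, mem[0x11]=0xb5, mem[0x2a]=0x72

MEM[0x1d,0x0d,0x11,0x2a] = 5e 5e b5 72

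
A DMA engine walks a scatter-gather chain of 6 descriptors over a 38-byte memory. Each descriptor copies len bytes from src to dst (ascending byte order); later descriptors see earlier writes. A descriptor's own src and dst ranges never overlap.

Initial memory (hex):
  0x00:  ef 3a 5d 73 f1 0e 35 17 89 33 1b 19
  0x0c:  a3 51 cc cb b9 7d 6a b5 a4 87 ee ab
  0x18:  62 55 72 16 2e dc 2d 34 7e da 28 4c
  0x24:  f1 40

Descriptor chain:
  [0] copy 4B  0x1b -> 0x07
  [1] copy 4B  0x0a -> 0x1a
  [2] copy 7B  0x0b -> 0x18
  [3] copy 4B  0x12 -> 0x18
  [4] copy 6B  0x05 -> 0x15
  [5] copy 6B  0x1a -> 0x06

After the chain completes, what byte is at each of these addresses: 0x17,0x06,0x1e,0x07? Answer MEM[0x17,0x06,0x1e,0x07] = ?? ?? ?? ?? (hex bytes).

MEM[0x17,0x06,0x1e,0x07] = 16 2d 7d 87

[0] 0x1b->0x07 len=4 : 16 2e dc 2d
[1] 0x0a->0x1a len=4 : 2d 19 a3 51
[2] 0x0b->0x18 len=7 : 19 a3 51 cc cb b9 7d
[3] 0x12->0x18 len=4 : 6a b5 a4 87
[4] 0x05->0x15 len=6 : 0e 35 16 2e dc 2d
[5] 0x1a->0x06 len=6 : 2d 87 cb b9 7d 34
query mem[0x17]=0x16, mem[0x06]=0x2d, mem[0x1e]=0x7d, mem[0x07]=0x87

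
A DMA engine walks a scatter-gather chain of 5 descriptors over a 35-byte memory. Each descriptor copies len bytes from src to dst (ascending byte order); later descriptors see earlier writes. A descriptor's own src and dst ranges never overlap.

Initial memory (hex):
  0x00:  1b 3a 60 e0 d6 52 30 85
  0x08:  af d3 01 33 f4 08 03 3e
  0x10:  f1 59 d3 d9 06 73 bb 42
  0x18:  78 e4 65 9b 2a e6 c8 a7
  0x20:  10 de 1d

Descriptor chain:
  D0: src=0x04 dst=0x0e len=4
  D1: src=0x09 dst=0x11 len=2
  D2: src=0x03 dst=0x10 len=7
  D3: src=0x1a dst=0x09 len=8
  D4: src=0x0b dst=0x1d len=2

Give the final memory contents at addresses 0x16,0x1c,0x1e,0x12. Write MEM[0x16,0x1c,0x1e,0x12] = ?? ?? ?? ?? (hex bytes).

  after D0: wrote 4B at 0x0e = d6523085
  after D1: wrote 2B at 0x11 = d301
  after D2: wrote 7B at 0x10 = e0d6523085afd3
  after D3: wrote 8B at 0x09 = 659b2ae6c8a710de
  after D4: wrote 2B at 0x1d = 2ae6
query mem[0x16]=0xd3, mem[0x1c]=0x2a, mem[0x1e]=0xe6, mem[0x12]=0x52

MEM[0x16,0x1c,0x1e,0x12] = d3 2a e6 52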